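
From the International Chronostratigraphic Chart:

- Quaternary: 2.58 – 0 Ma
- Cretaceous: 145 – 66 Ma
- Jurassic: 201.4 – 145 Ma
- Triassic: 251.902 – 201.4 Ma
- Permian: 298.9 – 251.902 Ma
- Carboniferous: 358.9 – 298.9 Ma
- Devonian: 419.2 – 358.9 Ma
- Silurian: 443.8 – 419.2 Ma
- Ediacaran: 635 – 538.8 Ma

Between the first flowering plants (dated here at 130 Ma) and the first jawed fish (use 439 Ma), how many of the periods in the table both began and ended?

439 Ma sits inside the Silurian (443.8–419.2) and 130 Ma inside the Cretaceous (145–66); neither of those is wholly between the two dates.
The listed periods lying completely between them are Devonian, Carboniferous, Permian, Triassic, Jurassic — 5 in all.

5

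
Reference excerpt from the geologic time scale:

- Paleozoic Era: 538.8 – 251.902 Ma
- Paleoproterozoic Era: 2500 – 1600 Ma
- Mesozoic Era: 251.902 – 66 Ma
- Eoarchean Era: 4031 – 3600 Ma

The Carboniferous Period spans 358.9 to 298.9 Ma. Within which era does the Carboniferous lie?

Paleozoic

The Carboniferous (358.9–298.9 Ma) lies entirely within 538.8–251.902 Ma, the Paleozoic Era.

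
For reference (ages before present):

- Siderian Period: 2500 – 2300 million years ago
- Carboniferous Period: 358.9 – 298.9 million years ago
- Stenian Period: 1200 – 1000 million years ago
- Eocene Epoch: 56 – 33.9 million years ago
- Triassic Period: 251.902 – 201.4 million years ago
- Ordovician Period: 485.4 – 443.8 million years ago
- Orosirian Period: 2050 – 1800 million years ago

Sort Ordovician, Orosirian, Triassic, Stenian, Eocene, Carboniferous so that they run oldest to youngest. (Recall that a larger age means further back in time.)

Orosirian → Stenian → Ordovician → Carboniferous → Triassic → Eocene

The oldest of these is Orosirian (starts 2050 Ma) and the youngest is Eocene (ends 33.9 Ma).
In between, by decreasing start age: Stenian (1200), Ordovician (485.4), Carboniferous (358.9), Triassic (251.902).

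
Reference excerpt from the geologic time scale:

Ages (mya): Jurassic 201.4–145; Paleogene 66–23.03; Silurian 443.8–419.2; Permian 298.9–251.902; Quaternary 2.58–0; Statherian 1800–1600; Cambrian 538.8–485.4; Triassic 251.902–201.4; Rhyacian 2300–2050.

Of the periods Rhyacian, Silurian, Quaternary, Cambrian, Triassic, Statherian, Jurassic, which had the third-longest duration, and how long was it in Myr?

Jurassic, 56.4 million years

Durations: Rhyacian 250; Silurian 24.6; Quaternary 2.58; Cambrian 53.4; Triassic 50.502; Statherian 200; Jurassic 56.4 Myr.
Sorted longest-first: Rhyacian (250), Statherian (200), Jurassic (56.4), Cambrian (53.4), Triassic (50.502), Silurian (24.6), Quaternary (2.58).
The third longest is Jurassic at 56.4 Myr.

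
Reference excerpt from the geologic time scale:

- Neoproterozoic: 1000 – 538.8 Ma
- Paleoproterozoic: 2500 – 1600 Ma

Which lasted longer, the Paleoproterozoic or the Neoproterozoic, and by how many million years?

Paleoproterozoic, by 438.8 million years

Paleoproterozoic: 2500 − 1600 = 900 Myr.
Neoproterozoic: 1000 − 538.8 = 461.2 Myr.
Difference: 900 − 461.2 = 438.8 Myr, so the Paleoproterozoic was longer.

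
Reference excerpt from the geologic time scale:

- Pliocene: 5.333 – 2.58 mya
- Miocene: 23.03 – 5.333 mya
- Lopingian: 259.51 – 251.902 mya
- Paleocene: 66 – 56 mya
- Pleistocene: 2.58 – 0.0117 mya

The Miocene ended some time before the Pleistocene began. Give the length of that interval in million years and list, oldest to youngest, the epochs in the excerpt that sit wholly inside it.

End of Miocene = 5.333 Ma; start of Pleistocene = 2.58 Ma.
Gap = 5.333 − 2.58 = 2.753 Myr.
Epochs wholly inside 5.333–2.58 Ma: Pliocene (5.333–2.58).

2.753 million years; Pliocene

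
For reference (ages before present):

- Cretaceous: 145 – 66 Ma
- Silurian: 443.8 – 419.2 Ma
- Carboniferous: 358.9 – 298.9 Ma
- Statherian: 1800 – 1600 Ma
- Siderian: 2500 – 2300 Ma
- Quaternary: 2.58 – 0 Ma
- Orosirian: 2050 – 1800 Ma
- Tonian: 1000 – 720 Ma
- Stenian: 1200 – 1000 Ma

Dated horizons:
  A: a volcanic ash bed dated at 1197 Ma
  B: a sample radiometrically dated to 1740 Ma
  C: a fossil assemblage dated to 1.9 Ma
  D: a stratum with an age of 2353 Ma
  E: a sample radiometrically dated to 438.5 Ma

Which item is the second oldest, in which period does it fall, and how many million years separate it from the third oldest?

Sorted oldest-first by Ma: D (2353), B (1740), A (1197), E (438.5), C (1.9).
The second oldest is B at 1740 Ma, which lies in 1800–1600 Ma: the Statherian.
The third oldest is A at 1197 Ma; separation = |1740 − 1197| = 543 Myr.

B, in the Statherian; 543 million years to A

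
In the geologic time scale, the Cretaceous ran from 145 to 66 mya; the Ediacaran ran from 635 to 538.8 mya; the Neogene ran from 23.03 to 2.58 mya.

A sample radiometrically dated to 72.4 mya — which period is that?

72.4 Ma lies between 145 and 66 Ma, so it falls in the Cretaceous.

Cretaceous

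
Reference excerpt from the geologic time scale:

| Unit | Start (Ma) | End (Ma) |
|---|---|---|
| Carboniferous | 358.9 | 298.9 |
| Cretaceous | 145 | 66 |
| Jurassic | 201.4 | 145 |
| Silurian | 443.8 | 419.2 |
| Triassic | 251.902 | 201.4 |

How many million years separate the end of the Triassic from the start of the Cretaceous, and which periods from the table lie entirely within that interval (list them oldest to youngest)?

End of Triassic = 201.4 Ma; start of Cretaceous = 145 Ma.
Gap = 201.4 − 145 = 56.4 Myr.
Periods wholly inside 201.4–145 Ma: Jurassic (201.4–145).

56.4 million years; Jurassic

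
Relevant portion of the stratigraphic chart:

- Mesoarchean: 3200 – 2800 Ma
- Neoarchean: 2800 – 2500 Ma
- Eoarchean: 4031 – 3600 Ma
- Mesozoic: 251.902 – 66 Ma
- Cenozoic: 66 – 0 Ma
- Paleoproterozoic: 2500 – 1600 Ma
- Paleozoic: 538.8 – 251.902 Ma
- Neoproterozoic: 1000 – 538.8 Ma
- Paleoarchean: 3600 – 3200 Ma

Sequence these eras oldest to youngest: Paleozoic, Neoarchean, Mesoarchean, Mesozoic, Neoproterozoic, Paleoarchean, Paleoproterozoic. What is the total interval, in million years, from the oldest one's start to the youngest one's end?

Paleoarchean → Mesoarchean → Neoarchean → Paleoproterozoic → Neoproterozoic → Paleozoic → Mesozoic; total span 3534 Myr

From the excerpt: Paleozoic 538.8–251.902; Neoarchean 2800–2500; Mesoarchean 3200–2800; Mesozoic 251.902–66; Neoproterozoic 1000–538.8; Paleoarchean 3600–3200; Paleoproterozoic 2500–1600 (Ma).
Larger Ma is earlier, so the oldest is Paleoarchean and the youngest is Mesozoic; oldest to youngest: Paleoarchean, Mesoarchean, Neoarchean, Paleoproterozoic, Neoproterozoic, Paleozoic, Mesozoic.
Oldest start 3600 minus youngest end 66 gives 3534 Myr overall.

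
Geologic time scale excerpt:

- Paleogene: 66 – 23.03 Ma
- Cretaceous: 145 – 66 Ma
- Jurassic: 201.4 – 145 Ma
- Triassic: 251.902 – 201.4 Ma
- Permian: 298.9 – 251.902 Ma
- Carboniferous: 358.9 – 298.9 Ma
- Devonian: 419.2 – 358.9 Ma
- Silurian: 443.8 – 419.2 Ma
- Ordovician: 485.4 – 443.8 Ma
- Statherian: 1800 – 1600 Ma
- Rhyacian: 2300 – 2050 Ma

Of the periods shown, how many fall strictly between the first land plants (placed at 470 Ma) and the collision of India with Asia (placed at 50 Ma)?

7

The older date is 470 Ma and the younger is 50 Ma.
Periods with start < 470 and end > 50 Ma: Silurian (443.8–419.2), Devonian (419.2–358.9), Carboniferous (358.9–298.9), Permian (298.9–251.902), Triassic (251.902–201.4), Jurassic (201.4–145), Cretaceous (145–66).
That is 7 complete periods.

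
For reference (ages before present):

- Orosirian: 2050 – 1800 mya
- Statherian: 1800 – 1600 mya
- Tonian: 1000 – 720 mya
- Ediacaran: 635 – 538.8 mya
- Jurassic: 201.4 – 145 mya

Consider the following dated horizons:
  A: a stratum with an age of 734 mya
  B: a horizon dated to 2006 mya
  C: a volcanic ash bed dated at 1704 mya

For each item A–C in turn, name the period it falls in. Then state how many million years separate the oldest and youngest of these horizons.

A — Tonian; B — Orosirian; C — Statherian; span 1272 million years

A: 734 Ma lies in 1000–720 Ma, so Tonian.
B: 2006 Ma lies in 2050–1800 Ma, so Orosirian.
C: 1704 Ma lies in 1800–1600 Ma, so Statherian.
Oldest = 2006 Ma, youngest = 734 Ma → span 1272 Myr.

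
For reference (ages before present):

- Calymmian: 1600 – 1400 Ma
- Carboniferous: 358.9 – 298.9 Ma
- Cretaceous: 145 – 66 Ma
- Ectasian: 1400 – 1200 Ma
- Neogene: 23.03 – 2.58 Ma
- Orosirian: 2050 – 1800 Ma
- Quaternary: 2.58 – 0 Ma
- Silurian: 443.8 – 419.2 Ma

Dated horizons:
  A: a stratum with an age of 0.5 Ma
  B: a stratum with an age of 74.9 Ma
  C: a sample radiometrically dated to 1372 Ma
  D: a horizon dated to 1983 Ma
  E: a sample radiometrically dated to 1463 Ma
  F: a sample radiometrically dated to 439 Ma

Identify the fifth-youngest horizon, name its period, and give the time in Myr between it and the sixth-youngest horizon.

E, in the Calymmian; 520 million years to D

Smaller Ma means younger, so youngest first: A 0.5 < B 74.9 < F 439 < C 1372 < E 1463 < D 1983.
Counting 5 along gives E (1463 Ma); the excerpt puts that inside the Calymmian, 1600–1400 Ma.
Next in line is D (1983 Ma), and 1983 − 1463 = 520 Myr.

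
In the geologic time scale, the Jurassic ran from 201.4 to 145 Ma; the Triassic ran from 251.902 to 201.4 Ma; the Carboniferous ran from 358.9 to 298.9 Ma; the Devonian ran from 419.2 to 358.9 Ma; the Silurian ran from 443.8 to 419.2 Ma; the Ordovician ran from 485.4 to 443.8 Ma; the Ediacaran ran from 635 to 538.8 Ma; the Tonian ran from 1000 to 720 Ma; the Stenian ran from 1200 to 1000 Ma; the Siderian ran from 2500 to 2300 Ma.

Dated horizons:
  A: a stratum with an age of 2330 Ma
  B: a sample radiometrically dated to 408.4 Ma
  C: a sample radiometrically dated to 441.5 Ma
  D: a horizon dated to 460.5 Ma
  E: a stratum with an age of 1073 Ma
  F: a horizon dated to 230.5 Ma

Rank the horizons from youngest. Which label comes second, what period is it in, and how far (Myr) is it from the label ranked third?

Smaller Ma means younger, so youngest first: F 230.5 < B 408.4 < C 441.5 < D 460.5 < E 1073 < A 2330.
Counting 2 along gives B (408.4 Ma); the excerpt puts that inside the Devonian, 419.2–358.9 Ma.
Next in line is C (441.5 Ma), and 441.5 − 408.4 = 33.1 Myr.

B, in the Devonian; 33.1 million years to C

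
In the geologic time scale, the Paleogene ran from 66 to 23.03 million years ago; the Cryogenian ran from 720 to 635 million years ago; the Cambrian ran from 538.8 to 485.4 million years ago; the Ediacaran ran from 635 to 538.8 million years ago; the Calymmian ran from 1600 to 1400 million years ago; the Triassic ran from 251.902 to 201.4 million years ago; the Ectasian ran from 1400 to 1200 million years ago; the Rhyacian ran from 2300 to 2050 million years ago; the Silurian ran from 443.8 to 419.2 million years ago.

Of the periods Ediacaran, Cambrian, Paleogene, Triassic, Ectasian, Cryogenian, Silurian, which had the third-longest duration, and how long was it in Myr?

Durations: Ediacaran 96.2; Cambrian 53.4; Paleogene 42.97; Triassic 50.502; Ectasian 200; Cryogenian 85; Silurian 24.6 Myr.
Sorted longest-first: Ectasian (200), Ediacaran (96.2), Cryogenian (85), Cambrian (53.4), Triassic (50.502), Paleogene (42.97), Silurian (24.6).
The third longest is Cryogenian at 85 Myr.

Cryogenian, 85 million years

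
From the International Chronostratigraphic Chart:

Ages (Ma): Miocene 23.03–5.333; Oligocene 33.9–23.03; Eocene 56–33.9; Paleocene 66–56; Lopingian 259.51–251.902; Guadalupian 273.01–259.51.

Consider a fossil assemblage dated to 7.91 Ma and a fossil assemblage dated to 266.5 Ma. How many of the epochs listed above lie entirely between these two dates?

4

266.5 Ma sits inside the Guadalupian (273.01–259.51) and 7.91 Ma inside the Miocene (23.03–5.333); neither of those is wholly between the two dates.
The listed epochs lying completely between them are Lopingian, Paleocene, Eocene, Oligocene — 4 in all.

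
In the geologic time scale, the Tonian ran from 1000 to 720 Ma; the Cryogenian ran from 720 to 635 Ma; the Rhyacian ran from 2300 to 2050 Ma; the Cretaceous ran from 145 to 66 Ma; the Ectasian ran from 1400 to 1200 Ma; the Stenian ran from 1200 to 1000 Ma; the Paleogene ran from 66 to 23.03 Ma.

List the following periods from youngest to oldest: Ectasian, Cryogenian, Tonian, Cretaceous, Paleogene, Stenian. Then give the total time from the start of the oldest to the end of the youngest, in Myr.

From the excerpt: Ectasian 1400–1200; Cryogenian 720–635; Tonian 1000–720; Cretaceous 145–66; Paleogene 66–23.03; Stenian 1200–1000 (Ma).
Larger Ma is earlier, so the oldest is Ectasian and the youngest is Paleogene; youngest to oldest: Paleogene, Cretaceous, Cryogenian, Tonian, Stenian, Ectasian.
Oldest start 1400 minus youngest end 23.03 gives 1376.97 Myr overall.

Paleogene → Cretaceous → Cryogenian → Tonian → Stenian → Ectasian; total span 1376.97 Myr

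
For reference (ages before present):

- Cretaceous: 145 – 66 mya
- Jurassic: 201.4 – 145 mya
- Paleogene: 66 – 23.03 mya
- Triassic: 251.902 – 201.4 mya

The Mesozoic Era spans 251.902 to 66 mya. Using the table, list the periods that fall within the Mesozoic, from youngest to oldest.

Cretaceous, Jurassic, Triassic

Periods with both bounds inside 251.902–66 Ma: Cretaceous (145–66), Jurassic (201.4–145), Triassic (251.902–201.4).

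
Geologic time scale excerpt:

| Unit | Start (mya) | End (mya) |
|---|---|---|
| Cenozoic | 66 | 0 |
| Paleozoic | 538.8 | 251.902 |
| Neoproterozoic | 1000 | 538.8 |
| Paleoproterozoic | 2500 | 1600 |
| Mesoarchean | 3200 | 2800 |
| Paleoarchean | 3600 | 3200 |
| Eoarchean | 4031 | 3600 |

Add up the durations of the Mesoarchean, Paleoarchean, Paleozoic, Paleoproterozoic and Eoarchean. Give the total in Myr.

Each duration: Mesoarchean = 400; Paleoarchean = 400; Paleozoic = 286.898; Paleoproterozoic = 900; Eoarchean = 431.
Sum: 400 + 400 + 286.898 + 900 + 431 = 2417.898 Myr.

2417.898 million years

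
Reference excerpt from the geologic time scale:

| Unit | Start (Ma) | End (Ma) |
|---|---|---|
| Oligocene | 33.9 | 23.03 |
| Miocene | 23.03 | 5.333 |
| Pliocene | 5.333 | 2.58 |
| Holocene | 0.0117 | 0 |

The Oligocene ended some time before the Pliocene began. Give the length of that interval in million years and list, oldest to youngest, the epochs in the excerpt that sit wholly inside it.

17.697 million years; Miocene

The Oligocene closes at 23.03 Ma and the Pliocene opens at 5.333 Ma, so the interval is 23.03 − 5.333 = 17.697 Myr.
An epoch fits inside if it starts at or after 23.03 Ma and ends at or before 5.333 Ma; oldest first that gives Miocene.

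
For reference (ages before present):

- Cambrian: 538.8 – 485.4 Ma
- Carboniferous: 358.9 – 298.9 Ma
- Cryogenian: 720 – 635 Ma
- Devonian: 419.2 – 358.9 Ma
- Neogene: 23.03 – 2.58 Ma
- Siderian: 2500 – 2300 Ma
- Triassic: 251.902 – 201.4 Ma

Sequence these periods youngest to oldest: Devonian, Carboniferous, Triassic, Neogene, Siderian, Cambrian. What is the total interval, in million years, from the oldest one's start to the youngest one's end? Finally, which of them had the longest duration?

Start ages (Ma): Siderian 2500, Cambrian 538.8, Devonian 419.2, Carboniferous 358.9, Triassic 251.902, Neogene 23.03.
Ordered youngest to oldest: Neogene, Triassic, Carboniferous, Devonian, Cambrian, Siderian.
Span = 2500 − 2.58 = 2497.42 Myr.
Durations: Triassic 50.502, Carboniferous 60, Neogene 20.45, Siderian 200, Devonian 60.3, Cambrian 53.4 → longest is Siderian (200 Myr).

Neogene, Triassic, Carboniferous, Devonian, Cambrian, Siderian; total span 2497.42 Myr; longest is Siderian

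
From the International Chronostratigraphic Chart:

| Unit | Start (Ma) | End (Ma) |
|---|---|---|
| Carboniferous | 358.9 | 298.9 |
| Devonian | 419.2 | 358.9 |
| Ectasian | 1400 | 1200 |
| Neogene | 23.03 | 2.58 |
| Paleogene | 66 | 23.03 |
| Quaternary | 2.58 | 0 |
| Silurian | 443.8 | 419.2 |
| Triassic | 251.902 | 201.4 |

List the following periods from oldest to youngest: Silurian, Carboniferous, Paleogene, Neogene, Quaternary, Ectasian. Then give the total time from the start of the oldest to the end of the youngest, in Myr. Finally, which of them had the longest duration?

From the excerpt: Silurian 443.8–419.2; Carboniferous 358.9–298.9; Paleogene 66–23.03; Neogene 23.03–2.58; Quaternary 2.58–0; Ectasian 1400–1200 (Ma).
Larger Ma is earlier, so the oldest is Ectasian and the youngest is Quaternary; oldest to youngest: Ectasian, Silurian, Carboniferous, Paleogene, Neogene, Quaternary.
Oldest start 1400 minus youngest end 0 gives 1400 Myr overall.
Individual lengths (start − end): Paleogene 42.97; Carboniferous 60; Quaternary 2.58; Ectasian 200; Neogene 20.45; Silurian 24.6. The largest is Ectasian at 200 Myr.

Ectasian, Silurian, Carboniferous, Paleogene, Neogene, Quaternary; total span 1400 Myr; longest is Ectasian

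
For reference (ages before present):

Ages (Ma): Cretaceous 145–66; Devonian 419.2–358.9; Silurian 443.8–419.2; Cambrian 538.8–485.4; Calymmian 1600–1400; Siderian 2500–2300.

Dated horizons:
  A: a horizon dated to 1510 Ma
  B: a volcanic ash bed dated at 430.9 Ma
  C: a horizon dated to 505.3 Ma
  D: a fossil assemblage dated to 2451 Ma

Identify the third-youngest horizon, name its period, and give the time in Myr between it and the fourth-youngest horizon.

A, in the Calymmian; 941 million years to D

Smaller Ma means younger, so youngest first: B 430.9 < C 505.3 < A 1510 < D 2451.
Counting 3 along gives A (1510 Ma); the excerpt puts that inside the Calymmian, 1600–1400 Ma.
Next in line is D (2451 Ma), and 2451 − 1510 = 941 Myr.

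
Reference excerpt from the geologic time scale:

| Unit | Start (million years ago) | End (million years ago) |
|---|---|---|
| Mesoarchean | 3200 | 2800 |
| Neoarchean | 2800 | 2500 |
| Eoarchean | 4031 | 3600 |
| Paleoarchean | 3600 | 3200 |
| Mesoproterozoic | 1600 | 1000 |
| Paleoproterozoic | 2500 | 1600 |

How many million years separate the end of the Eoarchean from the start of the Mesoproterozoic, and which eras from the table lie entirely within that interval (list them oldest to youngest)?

2000 million years; Paleoarchean, Mesoarchean, Neoarchean, Paleoproterozoic

End of Eoarchean = 3600 Ma; start of Mesoproterozoic = 1600 Ma.
Gap = 3600 − 1600 = 2000 Myr.
Eras wholly inside 3600–1600 Ma: Paleoarchean (3600–3200), Mesoarchean (3200–2800), Neoarchean (2800–2500), Paleoproterozoic (2500–1600).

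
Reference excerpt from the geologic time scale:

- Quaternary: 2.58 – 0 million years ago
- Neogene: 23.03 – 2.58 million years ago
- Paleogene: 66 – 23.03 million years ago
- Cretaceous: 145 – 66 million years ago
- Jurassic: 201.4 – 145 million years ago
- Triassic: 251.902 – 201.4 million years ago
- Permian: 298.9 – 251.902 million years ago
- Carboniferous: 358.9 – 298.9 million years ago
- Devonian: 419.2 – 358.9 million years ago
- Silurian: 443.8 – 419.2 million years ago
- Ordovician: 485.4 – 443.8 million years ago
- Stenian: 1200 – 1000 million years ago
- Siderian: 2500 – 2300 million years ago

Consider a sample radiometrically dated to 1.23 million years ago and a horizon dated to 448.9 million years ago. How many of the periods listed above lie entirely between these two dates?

9

The older date is 448.9 Ma and the younger is 1.23 Ma.
Periods with start < 448.9 and end > 1.23 Ma: Silurian (443.8–419.2), Devonian (419.2–358.9), Carboniferous (358.9–298.9), Permian (298.9–251.902), Triassic (251.902–201.4), Jurassic (201.4–145), Cretaceous (145–66), Paleogene (66–23.03), Neogene (23.03–2.58).
That is 9 complete periods.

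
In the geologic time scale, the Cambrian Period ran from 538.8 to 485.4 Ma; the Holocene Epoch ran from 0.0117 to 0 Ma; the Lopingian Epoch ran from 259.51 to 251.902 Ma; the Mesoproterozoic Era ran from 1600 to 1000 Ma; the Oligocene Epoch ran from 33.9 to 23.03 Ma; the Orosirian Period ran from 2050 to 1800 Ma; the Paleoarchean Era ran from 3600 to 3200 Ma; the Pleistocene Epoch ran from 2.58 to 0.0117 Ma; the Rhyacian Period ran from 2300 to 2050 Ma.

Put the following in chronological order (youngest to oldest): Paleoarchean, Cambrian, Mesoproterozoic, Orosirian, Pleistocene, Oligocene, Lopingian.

Pleistocene, then Oligocene, then Lopingian, then Cambrian, then Mesoproterozoic, then Orosirian, then Paleoarchean

Sorting by start age (ascending Ma, since larger Ma = older): Pleistocene began 2.58, Oligocene began 33.9, Lopingian began 259.51, Cambrian began 538.8, Mesoproterozoic began 1600, Orosirian began 2050, Paleoarchean began 3600.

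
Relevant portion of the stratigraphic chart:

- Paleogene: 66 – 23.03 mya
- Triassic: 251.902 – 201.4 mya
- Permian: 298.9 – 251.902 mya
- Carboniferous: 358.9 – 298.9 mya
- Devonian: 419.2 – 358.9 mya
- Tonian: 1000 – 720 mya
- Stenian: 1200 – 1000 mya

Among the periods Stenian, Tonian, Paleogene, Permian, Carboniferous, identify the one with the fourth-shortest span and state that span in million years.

Durations: Stenian 200; Tonian 280; Paleogene 42.97; Permian 46.998; Carboniferous 60 Myr.
Sorted shortest-first: Paleogene (42.97), Permian (46.998), Carboniferous (60), Stenian (200), Tonian (280).
The fourth shortest is Stenian at 200 Myr.

Stenian, 200 million years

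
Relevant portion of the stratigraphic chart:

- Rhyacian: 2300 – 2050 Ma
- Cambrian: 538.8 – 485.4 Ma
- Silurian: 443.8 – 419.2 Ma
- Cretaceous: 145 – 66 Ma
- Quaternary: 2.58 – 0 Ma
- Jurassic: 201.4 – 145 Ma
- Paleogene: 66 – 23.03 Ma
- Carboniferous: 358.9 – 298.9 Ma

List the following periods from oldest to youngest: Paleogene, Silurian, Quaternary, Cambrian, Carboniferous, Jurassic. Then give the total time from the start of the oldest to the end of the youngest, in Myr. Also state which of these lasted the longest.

Cambrian → Silurian → Carboniferous → Jurassic → Paleogene → Quaternary; total span 538.8 Myr; longest is Carboniferous

Start ages (Ma): Cambrian 538.8, Silurian 443.8, Carboniferous 358.9, Jurassic 201.4, Paleogene 66, Quaternary 2.58.
Ordered oldest to youngest: Cambrian, Silurian, Carboniferous, Jurassic, Paleogene, Quaternary.
Span = 538.8 − 0 = 538.8 Myr.
Durations: Silurian 24.6, Carboniferous 60, Paleogene 42.97, Quaternary 2.58, Cambrian 53.4, Jurassic 56.4 → longest is Carboniferous (60 Myr).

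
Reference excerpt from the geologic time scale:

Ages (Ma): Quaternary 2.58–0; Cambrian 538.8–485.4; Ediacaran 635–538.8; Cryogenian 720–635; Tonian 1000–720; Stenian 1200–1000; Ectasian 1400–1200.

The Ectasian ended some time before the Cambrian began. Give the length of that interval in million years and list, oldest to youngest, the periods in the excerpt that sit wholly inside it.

661.2 million years; Stenian, Tonian, Cryogenian, Ediacaran

The Ectasian closes at 1200 Ma and the Cambrian opens at 538.8 Ma, so the interval is 1200 − 538.8 = 661.2 Myr.
A period fits inside if it starts at or after 1200 Ma and ends at or before 538.8 Ma; oldest first that gives Stenian, Tonian, Cryogenian, Ediacaran.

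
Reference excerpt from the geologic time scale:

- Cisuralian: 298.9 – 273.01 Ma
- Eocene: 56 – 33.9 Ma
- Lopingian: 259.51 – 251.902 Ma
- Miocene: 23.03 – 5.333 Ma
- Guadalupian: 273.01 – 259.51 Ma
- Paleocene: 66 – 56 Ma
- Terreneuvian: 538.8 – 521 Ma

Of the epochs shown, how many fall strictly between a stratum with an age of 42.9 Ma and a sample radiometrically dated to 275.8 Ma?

3

275.8 Ma sits inside the Cisuralian (298.9–273.01) and 42.9 Ma inside the Eocene (56–33.9); neither of those is wholly between the two dates.
The listed epochs lying completely between them are Guadalupian, Lopingian, Paleocene — 3 in all.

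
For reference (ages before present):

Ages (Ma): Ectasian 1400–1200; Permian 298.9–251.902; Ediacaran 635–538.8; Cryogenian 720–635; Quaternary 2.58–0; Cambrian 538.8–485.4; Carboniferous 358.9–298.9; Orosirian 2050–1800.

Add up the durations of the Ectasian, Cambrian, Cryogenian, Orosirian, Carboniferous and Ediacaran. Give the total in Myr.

744.6 million years

Each duration: Ectasian = 200; Cambrian = 53.4; Cryogenian = 85; Orosirian = 250; Carboniferous = 60; Ediacaran = 96.2.
Sum: 200 + 53.4 + 85 + 250 + 60 + 96.2 = 744.6 Myr.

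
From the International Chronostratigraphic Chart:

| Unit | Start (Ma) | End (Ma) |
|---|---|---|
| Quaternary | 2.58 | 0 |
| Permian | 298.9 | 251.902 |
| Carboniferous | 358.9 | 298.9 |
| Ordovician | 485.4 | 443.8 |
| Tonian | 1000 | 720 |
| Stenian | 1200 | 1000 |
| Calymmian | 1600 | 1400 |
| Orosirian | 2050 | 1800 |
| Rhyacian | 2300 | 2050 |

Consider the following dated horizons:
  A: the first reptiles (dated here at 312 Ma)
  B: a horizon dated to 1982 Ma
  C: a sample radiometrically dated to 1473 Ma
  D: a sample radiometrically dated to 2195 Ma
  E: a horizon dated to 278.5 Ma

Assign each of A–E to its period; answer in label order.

A: 312 Ma lies in 358.9–298.9 Ma, so Carboniferous.
B: 1982 Ma lies in 2050–1800 Ma, so Orosirian.
C: 1473 Ma lies in 1600–1400 Ma, so Calymmian.
D: 2195 Ma lies in 2300–2050 Ma, so Rhyacian.
E: 278.5 Ma lies in 298.9–251.902 Ma, so Permian.

A — Carboniferous; B — Orosirian; C — Calymmian; D — Rhyacian; E — Permian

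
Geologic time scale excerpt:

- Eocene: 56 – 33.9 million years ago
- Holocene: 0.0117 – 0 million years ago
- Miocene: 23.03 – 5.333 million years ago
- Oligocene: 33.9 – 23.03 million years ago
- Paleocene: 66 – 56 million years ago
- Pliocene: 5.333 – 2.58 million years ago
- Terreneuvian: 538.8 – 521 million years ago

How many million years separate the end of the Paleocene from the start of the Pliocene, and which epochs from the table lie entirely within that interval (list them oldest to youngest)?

50.667 million years; Eocene, Oligocene, Miocene

End of Paleocene = 56 Ma; start of Pliocene = 5.333 Ma.
Gap = 56 − 5.333 = 50.667 Myr.
Epochs wholly inside 56–5.333 Ma: Eocene (56–33.9), Oligocene (33.9–23.03), Miocene (23.03–5.333).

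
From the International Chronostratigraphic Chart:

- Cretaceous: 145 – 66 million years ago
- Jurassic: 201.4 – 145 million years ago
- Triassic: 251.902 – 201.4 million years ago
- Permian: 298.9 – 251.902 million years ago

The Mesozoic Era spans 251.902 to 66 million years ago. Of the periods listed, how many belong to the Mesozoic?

Periods inside 251.902–66 Ma: Triassic, Jurassic, Cretaceous — 3 in total.

3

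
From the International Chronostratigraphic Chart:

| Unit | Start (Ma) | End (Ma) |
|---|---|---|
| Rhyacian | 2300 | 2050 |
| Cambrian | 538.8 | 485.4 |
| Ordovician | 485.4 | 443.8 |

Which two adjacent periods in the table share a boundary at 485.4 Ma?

Cambrian and Ordovician

The Cambrian ends at 485.4 Ma and the Ordovician begins at 485.4 Ma, so they share that boundary.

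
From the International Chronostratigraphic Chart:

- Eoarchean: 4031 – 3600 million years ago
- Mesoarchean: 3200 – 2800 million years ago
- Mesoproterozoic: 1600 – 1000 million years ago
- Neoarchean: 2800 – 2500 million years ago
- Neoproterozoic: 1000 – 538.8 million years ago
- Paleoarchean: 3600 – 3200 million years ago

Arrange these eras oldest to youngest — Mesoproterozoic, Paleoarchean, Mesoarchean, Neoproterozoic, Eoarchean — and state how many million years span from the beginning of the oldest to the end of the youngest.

From the excerpt: Mesoproterozoic 1600–1000; Paleoarchean 3600–3200; Mesoarchean 3200–2800; Neoproterozoic 1000–538.8; Eoarchean 4031–3600 (Ma).
Larger Ma is earlier, so the oldest is Eoarchean and the youngest is Neoproterozoic; oldest to youngest: Eoarchean, Paleoarchean, Mesoarchean, Mesoproterozoic, Neoproterozoic.
Oldest start 4031 minus youngest end 538.8 gives 3492.2 Myr overall.

Eoarchean, Paleoarchean, Mesoarchean, Mesoproterozoic, Neoproterozoic; total span 3492.2 Myr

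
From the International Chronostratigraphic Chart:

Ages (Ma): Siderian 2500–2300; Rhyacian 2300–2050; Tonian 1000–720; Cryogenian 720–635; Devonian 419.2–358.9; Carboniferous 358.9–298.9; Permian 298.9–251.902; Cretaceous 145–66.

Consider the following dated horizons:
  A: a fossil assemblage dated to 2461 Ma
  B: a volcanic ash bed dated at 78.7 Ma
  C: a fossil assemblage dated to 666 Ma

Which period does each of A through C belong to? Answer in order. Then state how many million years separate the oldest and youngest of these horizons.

Match each age against the start–end ranges in the excerpt: A = 2461 Ma → Siderian (2500–2300); B = 78.7 Ma → Cretaceous (145–66); C = 666 Ma → Cryogenian (720–635).
The largest age is 2461 Ma and the smallest is 78.7 Ma; their difference is 2382.3 Myr.

A — Siderian; B — Cretaceous; C — Cryogenian; span 2382.3 million years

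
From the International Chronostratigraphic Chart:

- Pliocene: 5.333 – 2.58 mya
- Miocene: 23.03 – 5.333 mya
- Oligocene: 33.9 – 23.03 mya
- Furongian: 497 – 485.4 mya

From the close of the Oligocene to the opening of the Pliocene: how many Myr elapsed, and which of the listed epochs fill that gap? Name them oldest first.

17.697 million years; Miocene

End of Oligocene = 23.03 Ma; start of Pliocene = 5.333 Ma.
Gap = 23.03 − 5.333 = 17.697 Myr.
Epochs wholly inside 23.03–5.333 Ma: Miocene (23.03–5.333).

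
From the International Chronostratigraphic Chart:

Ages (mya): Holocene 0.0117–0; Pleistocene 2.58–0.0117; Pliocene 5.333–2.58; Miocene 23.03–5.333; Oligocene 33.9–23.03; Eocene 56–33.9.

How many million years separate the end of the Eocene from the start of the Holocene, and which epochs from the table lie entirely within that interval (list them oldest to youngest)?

End of Eocene = 33.9 Ma; start of Holocene = 0.0117 Ma.
Gap = 33.9 − 0.0117 = 33.8883 Myr.
Epochs wholly inside 33.9–0.0117 Ma: Oligocene (33.9–23.03), Miocene (23.03–5.333), Pliocene (5.333–2.58), Pleistocene (2.58–0.0117).

33.8883 million years; Oligocene, Miocene, Pliocene, Pleistocene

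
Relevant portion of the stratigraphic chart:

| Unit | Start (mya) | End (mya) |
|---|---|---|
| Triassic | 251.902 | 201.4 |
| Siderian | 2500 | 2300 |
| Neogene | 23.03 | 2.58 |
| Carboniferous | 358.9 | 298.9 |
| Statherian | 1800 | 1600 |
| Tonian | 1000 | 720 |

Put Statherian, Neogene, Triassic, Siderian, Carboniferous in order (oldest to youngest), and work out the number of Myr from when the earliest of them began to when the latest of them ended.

Siderian → Statherian → Carboniferous → Triassic → Neogene; total span 2497.42 Myr

From the excerpt: Statherian 1800–1600; Neogene 23.03–2.58; Triassic 251.902–201.4; Siderian 2500–2300; Carboniferous 358.9–298.9 (Ma).
Larger Ma is earlier, so the oldest is Siderian and the youngest is Neogene; oldest to youngest: Siderian, Statherian, Carboniferous, Triassic, Neogene.
Oldest start 2500 minus youngest end 2.58 gives 2497.42 Myr overall.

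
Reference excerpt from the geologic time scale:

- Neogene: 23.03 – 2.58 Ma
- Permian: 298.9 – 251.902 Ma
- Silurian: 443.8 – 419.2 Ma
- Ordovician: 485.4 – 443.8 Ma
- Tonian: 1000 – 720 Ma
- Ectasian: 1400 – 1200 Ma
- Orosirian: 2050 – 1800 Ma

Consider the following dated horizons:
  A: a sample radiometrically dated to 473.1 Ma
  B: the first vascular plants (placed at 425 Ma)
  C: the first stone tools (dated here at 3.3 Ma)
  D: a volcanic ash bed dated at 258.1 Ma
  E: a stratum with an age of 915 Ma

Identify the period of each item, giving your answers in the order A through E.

A — Ordovician; B — Silurian; C — Neogene; D — Permian; E — Tonian

A: 473.1 Ma lies in 485.4–443.8 Ma, so Ordovician.
B: 425 Ma lies in 443.8–419.2 Ma, so Silurian.
C: 3.3 Ma lies in 23.03–2.58 Ma, so Neogene.
D: 258.1 Ma lies in 298.9–251.902 Ma, so Permian.
E: 915 Ma lies in 1000–720 Ma, so Tonian.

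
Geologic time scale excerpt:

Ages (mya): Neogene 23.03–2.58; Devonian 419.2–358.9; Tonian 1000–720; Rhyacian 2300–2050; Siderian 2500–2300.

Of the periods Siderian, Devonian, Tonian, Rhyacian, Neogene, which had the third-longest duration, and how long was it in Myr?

Start − end for each: Siderian 2500 − 2300 = 200; Devonian 419.2 − 358.9 = 60.3; Tonian 1000 − 720 = 280; Rhyacian 2300 − 2050 = 250; Neogene 23.03 − 2.58 = 20.45.
Ranking these from longest: Tonian > Rhyacian > Siderian > Devonian > Neogene.
Position 3 in that ranking is Siderian, which lasted 200 Myr.

Siderian, 200 million years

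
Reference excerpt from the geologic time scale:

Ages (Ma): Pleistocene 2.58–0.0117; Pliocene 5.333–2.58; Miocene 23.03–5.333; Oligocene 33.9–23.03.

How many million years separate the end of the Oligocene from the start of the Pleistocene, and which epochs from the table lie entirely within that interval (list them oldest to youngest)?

End of Oligocene = 23.03 Ma; start of Pleistocene = 2.58 Ma.
Gap = 23.03 − 2.58 = 20.45 Myr.
Epochs wholly inside 23.03–2.58 Ma: Miocene (23.03–5.333), Pliocene (5.333–2.58).

20.45 million years; Miocene, Pliocene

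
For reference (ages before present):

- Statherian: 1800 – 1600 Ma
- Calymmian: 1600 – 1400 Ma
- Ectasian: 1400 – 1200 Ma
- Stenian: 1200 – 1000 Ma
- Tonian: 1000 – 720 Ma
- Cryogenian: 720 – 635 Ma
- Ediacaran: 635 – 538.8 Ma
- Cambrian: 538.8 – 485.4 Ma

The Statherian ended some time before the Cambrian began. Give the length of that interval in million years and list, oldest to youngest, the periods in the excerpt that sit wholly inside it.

1061.2 million years; Calymmian, Ectasian, Stenian, Tonian, Cryogenian, Ediacaran

End of Statherian = 1600 Ma; start of Cambrian = 538.8 Ma.
Gap = 1600 − 538.8 = 1061.2 Myr.
Periods wholly inside 1600–538.8 Ma: Calymmian (1600–1400), Ectasian (1400–1200), Stenian (1200–1000), Tonian (1000–720), Cryogenian (720–635), Ediacaran (635–538.8).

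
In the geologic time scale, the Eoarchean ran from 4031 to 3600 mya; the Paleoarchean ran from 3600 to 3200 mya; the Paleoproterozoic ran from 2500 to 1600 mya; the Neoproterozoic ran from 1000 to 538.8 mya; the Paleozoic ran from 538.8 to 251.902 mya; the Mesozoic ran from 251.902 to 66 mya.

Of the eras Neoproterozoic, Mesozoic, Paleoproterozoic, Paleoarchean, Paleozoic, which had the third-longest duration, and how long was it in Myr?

Paleoarchean, 400 million years

Durations: Neoproterozoic 461.2; Mesozoic 185.902; Paleoproterozoic 900; Paleoarchean 400; Paleozoic 286.898 Myr.
Sorted longest-first: Paleoproterozoic (900), Neoproterozoic (461.2), Paleoarchean (400), Paleozoic (286.898), Mesozoic (185.902).
The third longest is Paleoarchean at 400 Myr.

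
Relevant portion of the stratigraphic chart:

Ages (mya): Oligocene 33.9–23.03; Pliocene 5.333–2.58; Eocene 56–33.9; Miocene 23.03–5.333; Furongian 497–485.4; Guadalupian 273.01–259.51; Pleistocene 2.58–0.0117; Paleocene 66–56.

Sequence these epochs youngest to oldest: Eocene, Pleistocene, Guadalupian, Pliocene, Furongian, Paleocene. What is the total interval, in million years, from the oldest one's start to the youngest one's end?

Start ages (Ma): Furongian 497, Guadalupian 273.01, Paleocene 66, Eocene 56, Pliocene 5.333, Pleistocene 2.58.
Ordered youngest to oldest: Pleistocene, Pliocene, Eocene, Paleocene, Guadalupian, Furongian.
Span = 497 − 0.0117 = 496.9883 Myr.

Pleistocene, Pliocene, Eocene, Paleocene, Guadalupian, Furongian; total span 496.9883 Myr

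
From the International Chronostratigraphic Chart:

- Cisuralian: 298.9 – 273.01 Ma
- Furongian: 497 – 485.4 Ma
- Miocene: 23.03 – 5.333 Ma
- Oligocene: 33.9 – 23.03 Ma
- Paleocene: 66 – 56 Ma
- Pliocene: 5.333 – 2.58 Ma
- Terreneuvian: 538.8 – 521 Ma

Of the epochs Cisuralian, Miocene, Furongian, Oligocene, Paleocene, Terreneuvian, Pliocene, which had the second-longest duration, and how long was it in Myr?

Start − end for each: Cisuralian 298.9 − 273.01 = 25.89; Miocene 23.03 − 5.333 = 17.697; Furongian 497 − 485.4 = 11.6; Oligocene 33.9 − 23.03 = 10.87; Paleocene 66 − 56 = 10; Terreneuvian 538.8 − 521 = 17.8; Pliocene 5.333 − 2.58 = 2.753.
Ranking these from longest: Cisuralian > Terreneuvian > Miocene > Furongian > Oligocene > Paleocene > Pliocene.
Position 2 in that ranking is Terreneuvian, which lasted 17.8 Myr.

Terreneuvian, 17.8 million years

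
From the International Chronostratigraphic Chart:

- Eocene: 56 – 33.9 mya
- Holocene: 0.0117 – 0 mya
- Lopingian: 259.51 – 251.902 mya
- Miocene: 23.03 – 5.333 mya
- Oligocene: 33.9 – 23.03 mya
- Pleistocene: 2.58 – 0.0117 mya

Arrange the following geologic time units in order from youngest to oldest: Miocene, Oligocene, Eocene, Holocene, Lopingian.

Holocene, Miocene, Oligocene, Eocene, Lopingian

The oldest of these is Lopingian (starts 259.51 Ma) and the youngest is Holocene (ends 0 Ma).
In between, by decreasing start age: Eocene (56), Oligocene (33.9), Miocene (23.03).
Listing youngest first means reversing that sequence.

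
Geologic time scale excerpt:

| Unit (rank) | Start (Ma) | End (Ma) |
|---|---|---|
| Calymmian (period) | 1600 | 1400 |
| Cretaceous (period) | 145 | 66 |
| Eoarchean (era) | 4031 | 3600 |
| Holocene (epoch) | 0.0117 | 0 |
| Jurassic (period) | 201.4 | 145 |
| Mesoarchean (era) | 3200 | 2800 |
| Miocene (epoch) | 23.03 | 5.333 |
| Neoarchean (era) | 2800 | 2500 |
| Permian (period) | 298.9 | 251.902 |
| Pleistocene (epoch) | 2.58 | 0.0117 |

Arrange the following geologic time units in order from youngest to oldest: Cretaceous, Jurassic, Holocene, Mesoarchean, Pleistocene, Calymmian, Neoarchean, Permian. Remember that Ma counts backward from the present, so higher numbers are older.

Holocene, Pleistocene, Cretaceous, Jurassic, Permian, Calymmian, Neoarchean, Mesoarchean

Sorting by start age (ascending Ma, since larger Ma = older): Holocene start 0.0117, Pleistocene start 2.58, Cretaceous start 145, Jurassic start 201.4, Permian start 298.9, Calymmian start 1600, Neoarchean start 2800, Mesoarchean start 3200.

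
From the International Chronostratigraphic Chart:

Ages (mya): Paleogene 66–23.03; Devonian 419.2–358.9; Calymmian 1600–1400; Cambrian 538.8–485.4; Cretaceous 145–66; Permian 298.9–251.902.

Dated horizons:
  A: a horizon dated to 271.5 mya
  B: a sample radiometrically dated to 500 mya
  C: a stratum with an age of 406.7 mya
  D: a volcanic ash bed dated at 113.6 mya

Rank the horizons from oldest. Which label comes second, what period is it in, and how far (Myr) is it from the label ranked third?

Sorted oldest-first by Ma: B (500), C (406.7), A (271.5), D (113.6).
The second oldest is C at 406.7 Ma, which lies in 419.2–358.9 Ma: the Devonian.
The third oldest is A at 271.5 Ma; separation = |406.7 − 271.5| = 135.2 Myr.

C, in the Devonian; 135.2 million years to A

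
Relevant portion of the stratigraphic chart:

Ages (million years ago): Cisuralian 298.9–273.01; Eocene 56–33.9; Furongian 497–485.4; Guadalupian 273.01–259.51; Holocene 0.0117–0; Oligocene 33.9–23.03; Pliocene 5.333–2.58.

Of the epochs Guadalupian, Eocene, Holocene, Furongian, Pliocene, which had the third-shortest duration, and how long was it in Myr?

Durations: Guadalupian 13.5; Eocene 22.1; Holocene 0.0117; Furongian 11.6; Pliocene 2.753 Myr.
Sorted shortest-first: Holocene (0.0117), Pliocene (2.753), Furongian (11.6), Guadalupian (13.5), Eocene (22.1).
The third shortest is Furongian at 11.6 Myr.

Furongian, 11.6 million years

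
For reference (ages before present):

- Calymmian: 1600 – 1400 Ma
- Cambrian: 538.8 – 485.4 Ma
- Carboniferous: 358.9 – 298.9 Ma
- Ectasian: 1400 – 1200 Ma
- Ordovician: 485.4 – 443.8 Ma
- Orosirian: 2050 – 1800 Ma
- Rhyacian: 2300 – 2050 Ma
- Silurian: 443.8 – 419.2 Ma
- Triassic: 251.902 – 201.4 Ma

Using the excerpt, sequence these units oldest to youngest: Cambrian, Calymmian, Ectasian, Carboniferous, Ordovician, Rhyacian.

Rhyacian, Calymmian, Ectasian, Cambrian, Ordovician, Carboniferous

The oldest of these is Rhyacian (starts 2300 Ma) and the youngest is Carboniferous (ends 298.9 Ma).
In between, by decreasing start age: Calymmian (1600), Ectasian (1400), Cambrian (538.8), Ordovician (485.4).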